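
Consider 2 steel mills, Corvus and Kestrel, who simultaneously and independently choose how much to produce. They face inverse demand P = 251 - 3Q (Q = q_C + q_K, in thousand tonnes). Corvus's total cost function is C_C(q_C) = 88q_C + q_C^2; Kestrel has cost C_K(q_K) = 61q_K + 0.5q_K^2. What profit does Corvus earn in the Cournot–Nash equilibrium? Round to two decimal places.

590.39

Corvus's profit: π_C = (251 - 3Q)q_C - (88q_C + q_C²). Setting ∂π_C/∂q_C = 0: 163 - 8q_C - 3(q_K) = 0.
Kestrel's first-order condition: 190 - 7q_K - 3(q_C) = 0.
So q_C = (163 - 3q_K)/8 and q_K = (190 - 3q_C)/7.
Substituting one into the other gives q_C = 571/47 and q_K = 1031/47.
Price P = 251 - 3·(1602/47) = 148.7447.
Corvus's profit: 148.7447·(571/47) - 88·(571/47) - (571/47)² = 590.3866.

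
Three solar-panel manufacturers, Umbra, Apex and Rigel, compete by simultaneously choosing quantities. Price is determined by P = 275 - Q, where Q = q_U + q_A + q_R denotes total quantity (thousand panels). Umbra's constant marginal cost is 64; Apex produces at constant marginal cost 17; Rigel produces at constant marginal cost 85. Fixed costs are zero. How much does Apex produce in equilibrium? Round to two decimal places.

93.25

Umbra's profit: π_U = (275 - Q)q_U - (64q_U). Setting ∂π_U/∂q_U = 0: 211 - 2q_U - (q_A + q_R) = 0.
Apex's first-order condition: 258 - 2q_A - (q_U + q_R) = 0.
Rigel's profit: π_R = (275 - Q)q_R - (85q_R). Setting ∂π_R/∂q_R = 0: 190 - 2q_R - (q_U + q_A) = 0.
Summing all 3 equations gives 659 − 4Q = 0, hence Q = 659/4.
Back-substituting: q_U = (211 − 659/4) = 185/4, q_A = (258 − 659/4) = 373/4, q_R = (190 − 659/4) = 101/4.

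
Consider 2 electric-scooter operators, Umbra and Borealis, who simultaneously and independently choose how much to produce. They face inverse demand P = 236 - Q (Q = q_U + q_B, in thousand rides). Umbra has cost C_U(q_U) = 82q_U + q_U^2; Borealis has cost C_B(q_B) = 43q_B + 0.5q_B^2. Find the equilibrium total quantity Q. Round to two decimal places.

Umbra's profit: π_U = (236 - Q)q_U - (82q_U + q_U²). Setting ∂π_U/∂q_U = 0: 154 - 4q_U - (q_B) = 0.
Borealis's profit: π_B = (236 - Q)q_B - (43q_B + (1/2)q_B²). Setting ∂π_B/∂q_B = 0: 193 - 3q_B - (q_U) = 0.
Rearranging gives the reaction functions q_U = (154 - q_B)/4 and q_B = (193 - q_U)/3.
Substituting one into the other gives q_U = 269/11 and q_B = 618/11.
Total output Q = 269/11 + 618/11 = 887/11.

80.64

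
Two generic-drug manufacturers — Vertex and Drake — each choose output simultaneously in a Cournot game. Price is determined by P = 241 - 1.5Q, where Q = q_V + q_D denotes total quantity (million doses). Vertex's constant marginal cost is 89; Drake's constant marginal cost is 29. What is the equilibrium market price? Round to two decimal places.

119.67

Vertex's profit: π_V = (241 - 1.5Q)q_V - (89q_V). Setting ∂π_V/∂q_V = 0: 152 - 3q_V - (3/2)(q_D) = 0.
Drake's profit: π_D = (241 - 1.5Q)q_D - (29q_D). Setting ∂π_D/∂q_D = 0: 212 - 3q_D - (3/2)(q_V) = 0.
Rearranging gives the reaction functions q_V = (152 - (3/2)q_D)/3 and q_D = (212 - (3/2)q_V)/3.
Substituting one into the other gives q_V = 184/9 and q_D = 544/9.
Total output Q = 728/9, so price P = 241 - (3/2)·(728/9) = 359/3.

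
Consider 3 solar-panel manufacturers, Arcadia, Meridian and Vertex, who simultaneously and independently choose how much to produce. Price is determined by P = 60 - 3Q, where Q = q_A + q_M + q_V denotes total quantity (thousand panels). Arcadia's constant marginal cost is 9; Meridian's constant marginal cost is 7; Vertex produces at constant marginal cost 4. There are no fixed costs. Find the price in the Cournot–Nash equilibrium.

Arcadia's profit: π_A = (60 - 3Q)q_A - (9q_A). Setting ∂π_A/∂q_A = 0: 51 - 6q_A - 3(q_M + q_V) = 0.
Meridian's profit: π_M = (60 - 3Q)q_M - (7q_M). Setting ∂π_M/∂q_M = 0: 53 - 6q_M - 3(q_A + q_V) = 0.
Vertex's profit: π_V = (60 - 3Q)q_V - (4q_V). Setting ∂π_V/∂q_V = 0: 56 - 6q_V - 3(q_A + q_M) = 0.
Adding the 3 conditions: 160 − 6Q − 6Q = 0, i.e. Q = 40/3.
Back-substituting: q_A = (51 − 40)/3 = 11/3, q_M = (53 − 40)/3 = 13/3, q_V = (56 − 40)/3 = 16/3.
Total output Q = 40/3, so price P = 60 - 3·(40/3) = 20.

20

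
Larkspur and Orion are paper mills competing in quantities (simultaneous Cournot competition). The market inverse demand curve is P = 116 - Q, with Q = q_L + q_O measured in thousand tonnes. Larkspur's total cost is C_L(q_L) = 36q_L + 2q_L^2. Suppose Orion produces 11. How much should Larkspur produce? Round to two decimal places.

With the rival's output fixed at 11, Larkspur's profit is π_L = (116 - 11 - q_L)q_L - (36q_L + 2q_L²) = (105 - q_L)q_L - (36q_L + 2q_L²).
∂π_L/∂q_L = 69 - 6q_L = 0, so q_L = 23/2.

11.50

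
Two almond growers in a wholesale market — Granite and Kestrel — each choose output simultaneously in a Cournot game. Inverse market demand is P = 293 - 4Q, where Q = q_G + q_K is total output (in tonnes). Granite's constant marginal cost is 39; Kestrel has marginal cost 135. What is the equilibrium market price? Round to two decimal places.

155.67

Granite's profit: π_G = (293 - 4Q)q_G - (39q_G). Setting ∂π_G/∂q_G = 0: 254 - 8q_G - 4(q_K) = 0.
Kestrel's profit: π_K = (293 - 4Q)q_K - (135q_K). Setting ∂π_K/∂q_K = 0: 158 - 8q_K - 4(q_G) = 0.
Best responses: q_G = (254 - 4q_K)/8, q_K = (158 - 4q_G)/8.
Substituting one into the other gives q_G = 175/6 and q_K = 31/6.
Total output Q = 103/3, so price P = 293 - 4·(103/3) = 467/3.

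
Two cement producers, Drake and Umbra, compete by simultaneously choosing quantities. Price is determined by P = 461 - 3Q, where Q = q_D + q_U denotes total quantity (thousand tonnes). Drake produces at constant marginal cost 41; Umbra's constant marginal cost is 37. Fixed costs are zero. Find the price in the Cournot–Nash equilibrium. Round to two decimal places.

Drake's profit: π_D = (461 - 3Q)q_D - (41q_D). Setting ∂π_D/∂q_D = 0: 420 - 6q_D - 3(q_U) = 0.
Umbra's profit: π_U = (461 - 3Q)q_U - (37q_U). Setting ∂π_U/∂q_U = 0: 424 - 6q_U - 3(q_D) = 0.
Rearranging gives the reaction functions q_D = (420 - 3q_U)/6 and q_U = (424 - 3q_D)/6.
Substituting one into the other gives q_D = 416/9 and q_U = 428/9.
Total output Q = 844/9, so price P = 461 - 3·(844/9) = 539/3.

179.67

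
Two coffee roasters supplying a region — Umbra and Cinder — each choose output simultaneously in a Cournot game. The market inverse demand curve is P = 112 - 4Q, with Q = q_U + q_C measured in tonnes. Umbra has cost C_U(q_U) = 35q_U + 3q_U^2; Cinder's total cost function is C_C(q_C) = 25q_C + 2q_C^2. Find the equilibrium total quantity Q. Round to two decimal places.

9.78

Umbra's profit: π_U = (112 - 4Q)q_U - (35q_U + 3q_U²). Setting ∂π_U/∂q_U = 0: 77 - 14q_U - 4(q_C) = 0.
Cinder's profit: π_C = (112 - 4Q)q_C - (25q_C + 2q_C²). Setting ∂π_C/∂q_C = 0: 87 - 12q_C - 4(q_U) = 0.
Best responses: q_U = (77 - 4q_C)/14, q_C = (87 - 4q_U)/12.
Solving the pair: q_U = 72/19, q_C = 455/76.
Total output Q = 72/19 + 455/76 = 743/76.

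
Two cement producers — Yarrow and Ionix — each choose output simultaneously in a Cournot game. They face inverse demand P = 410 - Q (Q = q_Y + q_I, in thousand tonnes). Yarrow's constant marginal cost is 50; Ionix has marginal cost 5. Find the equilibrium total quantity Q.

Yarrow's profit: π_Y = (410 - Q)q_Y - (50q_Y). Setting ∂π_Y/∂q_Y = 0: 360 - 2q_Y - (q_I) = 0.
Ionix's first-order condition: 405 - 2q_I - (q_Y) = 0.
Best responses: q_Y = (360 - q_I)/2, q_I = (405 - q_Y)/2.
Solving the pair: q_Y = 105, q_I = 150.
Total output Q = 105 + 150 = 255.

255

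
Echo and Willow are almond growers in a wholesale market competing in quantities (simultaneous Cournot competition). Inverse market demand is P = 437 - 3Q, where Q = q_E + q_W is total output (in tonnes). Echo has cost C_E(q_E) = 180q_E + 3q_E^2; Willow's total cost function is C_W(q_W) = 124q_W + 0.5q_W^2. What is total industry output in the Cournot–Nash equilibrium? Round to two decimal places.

51.27

Echo's profit: π_E = (437 - 3Q)q_E - (180q_E + 3q_E²). Setting ∂π_E/∂q_E = 0: 257 - 12q_E - 3(q_W) = 0.
Willow's profit: π_W = (437 - 3Q)q_W - (124q_W + (1/2)q_W²). Setting ∂π_W/∂q_W = 0: 313 - 7q_W - 3(q_E) = 0.
Best responses: q_E = (257 - 3q_W)/12, q_W = (313 - 3q_E)/7.
Substituting one into the other gives q_E = 172/15 and q_W = 199/5.
Total output Q = 172/15 + 199/5 = 769/15.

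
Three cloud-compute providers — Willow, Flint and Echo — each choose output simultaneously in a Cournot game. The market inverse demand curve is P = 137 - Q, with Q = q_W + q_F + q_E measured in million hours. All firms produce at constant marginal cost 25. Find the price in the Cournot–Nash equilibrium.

53

Each firm earns π_i = (137 - Q)q_i - 25q_i.
First-order condition (treating rivals' output as given): 112 - 2q_i - Σ_{j≠i} q_j = 0.
By symmetry each firm produces the same amount; substituting Σ_{j≠i} q_j = 2q_i yields q_i = 112/4 = 28.
Total output Q = 84, so price P = 137 - 84 = 53.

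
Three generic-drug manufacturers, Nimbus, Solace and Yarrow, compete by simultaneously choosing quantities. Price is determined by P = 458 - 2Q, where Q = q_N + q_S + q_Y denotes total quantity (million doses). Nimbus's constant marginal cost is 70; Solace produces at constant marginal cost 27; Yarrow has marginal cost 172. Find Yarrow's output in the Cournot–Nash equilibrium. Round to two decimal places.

4.88

Nimbus's profit: π_N = (458 - 2Q)q_N - (70q_N). Setting ∂π_N/∂q_N = 0: 388 - 4q_N - 2(q_S + q_Y) = 0.
Solace's profit: π_S = (458 - 2Q)q_S - (27q_S). Setting ∂π_S/∂q_S = 0: 431 - 4q_S - 2(q_N + q_Y) = 0.
Yarrow's first-order condition: 286 - 4q_Y - 2(q_N + q_S) = 0.
Adding the 3 conditions: 1105 − 4Q − 4Q = 0, i.e. Q = 1105/8.
Back-substituting: q_N = (388 − 1105/4)/2 = 447/8, q_S = (431 − 1105/4)/2 = 619/8, q_Y = (286 − 1105/4)/2 = 39/8.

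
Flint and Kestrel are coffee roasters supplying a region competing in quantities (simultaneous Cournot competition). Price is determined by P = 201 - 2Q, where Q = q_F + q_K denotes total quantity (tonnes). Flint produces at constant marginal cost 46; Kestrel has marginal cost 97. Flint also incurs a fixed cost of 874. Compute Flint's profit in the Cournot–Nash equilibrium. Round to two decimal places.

Flint's profit: π_F = (201 - 2Q)q_F - (46q_F). Setting ∂π_F/∂q_F = 0: 155 - 4q_F - 2(q_K) = 0.
Kestrel's first-order condition: 104 - 4q_K - 2(q_F) = 0.
Best responses: q_F = (155 - 2q_K)/4, q_K = (104 - 2q_F)/4.
Substituting one into the other gives q_F = 103/3 and q_K = 53/6.
Price P = 201 - 2·(259/6) = 344/3.
Flint's profit: (344/3 - 46)·(103/3) - 874 = 1483.5556.

1483.56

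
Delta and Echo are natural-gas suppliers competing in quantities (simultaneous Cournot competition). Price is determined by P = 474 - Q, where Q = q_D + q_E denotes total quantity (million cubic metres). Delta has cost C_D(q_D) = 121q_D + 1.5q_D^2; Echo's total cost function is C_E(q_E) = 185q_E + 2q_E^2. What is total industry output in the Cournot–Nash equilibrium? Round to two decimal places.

Delta's profit: π_D = (474 - Q)q_D - (121q_D + (3/2)q_D²). Setting ∂π_D/∂q_D = 0: 353 - 5q_D - (q_E) = 0.
Echo's profit: π_E = (474 - Q)q_E - (185q_E + 2q_E²). Setting ∂π_E/∂q_E = 0: 289 - 6q_E - (q_D) = 0.
Rearranging gives the reaction functions q_D = (353 - q_E)/5 and q_E = (289 - q_D)/6.
Solving the pair: q_D = 1829/29, q_E = 1092/29.
Total output Q = 1829/29 + 1092/29 = 100.7241.

100.72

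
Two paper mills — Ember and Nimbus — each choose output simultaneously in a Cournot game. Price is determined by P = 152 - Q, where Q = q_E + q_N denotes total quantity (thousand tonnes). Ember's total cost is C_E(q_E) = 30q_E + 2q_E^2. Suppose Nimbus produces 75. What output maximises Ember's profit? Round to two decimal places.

7.83

With the rival's output fixed at 75, Ember's profit is π_E = (152 - 75 - q_E)q_E - (30q_E + 2q_E²) = (77 - q_E)q_E - (30q_E + 2q_E²).
∂π_E/∂q_E = 47 - 6q_E = 0, so q_E = 47/6.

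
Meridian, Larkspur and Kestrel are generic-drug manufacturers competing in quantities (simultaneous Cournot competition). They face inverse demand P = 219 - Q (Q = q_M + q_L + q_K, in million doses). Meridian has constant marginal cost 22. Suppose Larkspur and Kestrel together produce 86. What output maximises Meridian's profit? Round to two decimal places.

With rivals' combined output fixed at 86, Meridian's profit is π_M = (219 - 86 - q_M)q_M - (22q_M) = (133 - q_M)q_M - (22q_M).
∂π_M/∂q_M = 111 - 2q_M = 0, so q_M = 111/2.

55.50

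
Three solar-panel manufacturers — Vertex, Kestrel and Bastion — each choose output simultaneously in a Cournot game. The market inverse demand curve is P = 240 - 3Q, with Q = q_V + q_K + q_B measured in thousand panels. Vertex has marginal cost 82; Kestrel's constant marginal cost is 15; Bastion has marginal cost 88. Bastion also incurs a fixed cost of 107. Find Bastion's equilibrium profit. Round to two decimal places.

4.02

Vertex's profit: π_V = (240 - 3Q)q_V - (82q_V). Setting ∂π_V/∂q_V = 0: 158 - 6q_V - 3(q_K + q_B) = 0.
Kestrel's profit: π_K = (240 - 3Q)q_K - (15q_K). Setting ∂π_K/∂q_K = 0: 225 - 6q_K - 3(q_V + q_B) = 0.
Bastion's first-order condition: 152 - 6q_B - 3(q_V + q_K) = 0.
Summing all 3 equations gives 535 − 12Q = 0, hence Q = 535/12.
Back-substituting: q_V = (158 − 535/4)/3 = 97/12, q_K = (225 − 535/4)/3 = 365/12, q_B = (152 − 535/4)/3 = 73/12.
Price P = 240 - 3·(535/12) = 425/4.
Bastion's profit: (425/4 - 88)·(73/12) - 107 = 193/48.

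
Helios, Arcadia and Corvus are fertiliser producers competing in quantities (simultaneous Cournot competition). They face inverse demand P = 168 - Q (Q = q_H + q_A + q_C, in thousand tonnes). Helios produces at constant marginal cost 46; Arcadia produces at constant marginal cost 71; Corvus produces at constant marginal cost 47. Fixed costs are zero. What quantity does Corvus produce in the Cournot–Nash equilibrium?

Helios's profit: π_H = (168 - Q)q_H - (46q_H). Setting ∂π_H/∂q_H = 0: 122 - 2q_H - (q_A + q_C) = 0.
Arcadia's first-order condition: 97 - 2q_A - (q_H + q_C) = 0.
Corvus's profit: π_C = (168 - Q)q_C - (47q_C). Setting ∂π_C/∂q_C = 0: 121 - 2q_C - (q_H + q_A) = 0.
Adding the 3 conditions: 340 − 2Q − 2Q = 0, i.e. Q = 85.
Back-substituting: q_H = (122 − 85) = 37, q_A = (97 − 85) = 12, q_C = (121 − 85) = 36.

36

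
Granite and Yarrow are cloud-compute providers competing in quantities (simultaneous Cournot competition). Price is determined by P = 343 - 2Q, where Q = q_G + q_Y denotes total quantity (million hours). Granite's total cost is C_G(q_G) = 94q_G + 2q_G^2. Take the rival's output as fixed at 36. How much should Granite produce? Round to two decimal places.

22.13

With the rival's output fixed at 36, Granite's profit is π_G = (343 - 2·36 - 2q_G)q_G - (94q_G + 2q_G²) = (271 - 2q_G)q_G - (94q_G + 2q_G²).
∂π_G/∂q_G = 177 - 8q_G = 0, so q_G = 177/8.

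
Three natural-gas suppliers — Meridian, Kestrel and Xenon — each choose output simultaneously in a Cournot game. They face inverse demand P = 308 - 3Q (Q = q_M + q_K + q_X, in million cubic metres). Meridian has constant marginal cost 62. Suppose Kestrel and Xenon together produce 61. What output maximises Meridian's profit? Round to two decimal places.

With rivals' combined output fixed at 61, Meridian's profit is π_M = (308 - 3·61 - 3q_M)q_M - (62q_M) = (125 - 3q_M)q_M - (62q_M).
∂π_M/∂q_M = 63 - 6q_M = 0, so q_M = 21/2.

10.50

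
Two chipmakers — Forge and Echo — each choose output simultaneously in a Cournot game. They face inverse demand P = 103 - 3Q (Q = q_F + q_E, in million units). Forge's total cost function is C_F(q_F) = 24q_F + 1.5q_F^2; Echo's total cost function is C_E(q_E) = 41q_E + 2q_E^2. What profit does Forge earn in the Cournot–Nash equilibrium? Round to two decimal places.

250.22

Forge's profit: π_F = (103 - 3Q)q_F - (24q_F + (3/2)q_F²). Setting ∂π_F/∂q_F = 0: 79 - 9q_F - 3(q_E) = 0.
Echo's first-order condition: 62 - 10q_E - 3(q_F) = 0.
Best responses: q_F = (79 - 3q_E)/9, q_E = (62 - 3q_F)/10.
Substituting one into the other gives q_F = 604/81 and q_E = 107/27.
Price P = 103 - 3·(925/81) = 1856/27.
Forge's profit: (1856/27)·(604/81) - 24·(604/81) - (3/2)(604/81)² = 250.2167.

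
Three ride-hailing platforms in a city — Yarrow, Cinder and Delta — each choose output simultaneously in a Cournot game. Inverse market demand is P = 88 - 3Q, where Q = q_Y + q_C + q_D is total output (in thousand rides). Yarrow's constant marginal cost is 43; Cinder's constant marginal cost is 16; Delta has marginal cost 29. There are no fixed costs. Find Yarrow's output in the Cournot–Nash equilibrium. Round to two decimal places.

Yarrow's profit: π_Y = (88 - 3Q)q_Y - (43q_Y). Setting ∂π_Y/∂q_Y = 0: 45 - 6q_Y - 3(q_C + q_D) = 0.
Cinder's first-order condition: 72 - 6q_C - 3(q_Y + q_D) = 0.
Delta's first-order condition: 59 - 6q_D - 3(q_Y + q_C) = 0.
Summing all 3 equations gives 176 − 12Q = 0, hence Q = 44/3.
Back-substituting: q_Y = (45 − 44)/3 = 1/3, q_C = (72 − 44)/3 = 28/3, q_D = (59 − 44)/3 = 5.

0.33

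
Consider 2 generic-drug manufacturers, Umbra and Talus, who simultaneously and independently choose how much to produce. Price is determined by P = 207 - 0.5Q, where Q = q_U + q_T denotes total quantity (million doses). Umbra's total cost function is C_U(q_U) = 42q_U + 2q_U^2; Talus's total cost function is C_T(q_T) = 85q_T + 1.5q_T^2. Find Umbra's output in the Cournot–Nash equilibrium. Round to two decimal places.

30.33

Umbra's profit: π_U = (207 - 0.5Q)q_U - (42q_U + 2q_U²). Setting ∂π_U/∂q_U = 0: 165 - 5q_U - (1/2)(q_T) = 0.
Talus's profit: π_T = (207 - 0.5Q)q_T - (85q_T + (3/2)q_T²). Setting ∂π_T/∂q_T = 0: 122 - 4q_T - (1/2)(q_U) = 0.
So q_U = (165 - (1/2)q_T)/5 and q_T = (122 - (1/2)q_U)/4.
Substituting one into the other gives q_U = 30.3291 and q_T = 26.7089.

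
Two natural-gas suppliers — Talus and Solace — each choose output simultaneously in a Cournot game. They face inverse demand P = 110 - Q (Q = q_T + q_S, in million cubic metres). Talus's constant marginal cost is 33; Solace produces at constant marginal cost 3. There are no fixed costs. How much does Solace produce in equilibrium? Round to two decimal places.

Talus's profit: π_T = (110 - Q)q_T - (33q_T). Setting ∂π_T/∂q_T = 0: 77 - 2q_T - (q_S) = 0.
Solace's profit: π_S = (110 - Q)q_S - (3q_S). Setting ∂π_S/∂q_S = 0: 107 - 2q_S - (q_T) = 0.
So q_T = (77 - q_S)/2 and q_S = (107 - q_T)/2.
Solving the pair: q_T = 47/3, q_S = 137/3.

45.67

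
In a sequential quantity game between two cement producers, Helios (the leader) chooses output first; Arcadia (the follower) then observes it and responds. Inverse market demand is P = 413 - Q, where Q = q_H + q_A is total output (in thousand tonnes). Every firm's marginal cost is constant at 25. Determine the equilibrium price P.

The follower Arcadia best-responds to any q_H: π_A = (413 - Q)q_A - 25q_A.
∂π_A/∂q_A = 388 - q_H - 2q_A = 0 gives the reaction function q_A = (388 - q_H)/2.
The leader anticipates this reaction. Substituting into P = 413 - Q gives P = 219 - (1/2)q_H, so π_H = (219 - (1/2)q_H)q_H - 25q_H.
Leader FOC: 194 - q_H = 0, so q_H = 194.
Then q_A = (388 - 194)/2 = 97.
Total output Q = 291, so price P = 413 - 291 = 122.

122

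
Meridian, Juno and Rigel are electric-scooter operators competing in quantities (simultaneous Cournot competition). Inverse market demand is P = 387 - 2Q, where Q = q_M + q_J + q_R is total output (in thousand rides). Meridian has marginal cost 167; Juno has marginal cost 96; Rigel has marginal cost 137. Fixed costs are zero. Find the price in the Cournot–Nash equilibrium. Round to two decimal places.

Meridian's profit: π_M = (387 - 2Q)q_M - (167q_M). Setting ∂π_M/∂q_M = 0: 220 - 4q_M - 2(q_J + q_R) = 0.
Juno's profit: π_J = (387 - 2Q)q_J - (96q_J). Setting ∂π_J/∂q_J = 0: 291 - 4q_J - 2(q_M + q_R) = 0.
Rigel's first-order condition: 250 - 4q_R - 2(q_M + q_J) = 0.
Adding the 3 first-order conditions: 761 − 8Q = 0, so Q = 761/8.
Back-substituting: q_M = (220 − 761/4)/2 = 119/8, q_J = (291 − 761/4)/2 = 403/8, q_R = (250 − 761/4)/2 = 239/8.
Total output Q = 761/8, so price P = 387 - 2·(761/8) = 787/4.

196.75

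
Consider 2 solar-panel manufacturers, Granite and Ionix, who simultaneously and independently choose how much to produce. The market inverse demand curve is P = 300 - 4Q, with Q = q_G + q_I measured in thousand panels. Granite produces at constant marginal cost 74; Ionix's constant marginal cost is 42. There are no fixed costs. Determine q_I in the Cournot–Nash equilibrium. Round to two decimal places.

Granite's profit: π_G = (300 - 4Q)q_G - (74q_G). Setting ∂π_G/∂q_G = 0: 226 - 8q_G - 4(q_I) = 0.
Ionix's profit: π_I = (300 - 4Q)q_I - (42q_I). Setting ∂π_I/∂q_I = 0: 258 - 8q_I - 4(q_G) = 0.
Best responses: q_G = (226 - 4q_I)/8, q_I = (258 - 4q_G)/8.
Substituting one into the other gives q_G = 97/6 and q_I = 145/6.

24.17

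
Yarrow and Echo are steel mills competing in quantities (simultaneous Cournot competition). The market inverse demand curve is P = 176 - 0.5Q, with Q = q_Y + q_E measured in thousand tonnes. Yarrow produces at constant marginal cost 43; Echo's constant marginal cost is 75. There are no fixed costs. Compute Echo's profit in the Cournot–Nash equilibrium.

Yarrow's profit: π_Y = (176 - 0.5Q)q_Y - (43q_Y). Setting ∂π_Y/∂q_Y = 0: 133 - q_Y - (1/2)(q_E) = 0.
Echo's profit: π_E = (176 - 0.5Q)q_E - (75q_E). Setting ∂π_E/∂q_E = 0: 101 - q_E - (1/2)(q_Y) = 0.
Rearranging gives the reaction functions q_Y = (133 - (1/2)q_E) and q_E = (101 - (1/2)q_Y).
Solving the pair: q_Y = 110, q_E = 46.
Price P = 176 - (1/2)·156 = 98.
Echo's profit: (98 - 75)·46 = 1058.

1058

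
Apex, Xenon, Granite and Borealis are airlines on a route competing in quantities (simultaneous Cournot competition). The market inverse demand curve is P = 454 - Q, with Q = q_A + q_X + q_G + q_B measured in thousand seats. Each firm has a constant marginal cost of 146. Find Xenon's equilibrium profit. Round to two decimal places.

Each firm earns π_i = (454 - Q)q_i - 146q_i.
Setting ∂π_i/∂q_i = 0 with rivals' quantities fixed: 308 - 2q_i - Σ_{j≠i} q_j = 0.
By symmetry each firm produces the same amount; substituting Σ_{j≠i} q_j = 3q_i yields q_i = 308/5.
Price P = 454 - 1232/5 = 1038/5.
Xenon's profit: (1038/5 - 146)·(308/5) = 3794.5600.

3794.56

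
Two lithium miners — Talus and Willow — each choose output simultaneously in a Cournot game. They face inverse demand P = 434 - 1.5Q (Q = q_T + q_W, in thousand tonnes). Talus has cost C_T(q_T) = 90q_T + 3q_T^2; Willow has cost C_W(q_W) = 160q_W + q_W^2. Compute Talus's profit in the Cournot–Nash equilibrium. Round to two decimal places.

Talus's profit: π_T = (434 - 1.5Q)q_T - (90q_T + 3q_T²). Setting ∂π_T/∂q_T = 0: 344 - 9q_T - (3/2)(q_W) = 0.
Willow's profit: π_W = (434 - 1.5Q)q_W - (160q_W + q_W²). Setting ∂π_W/∂q_W = 0: 274 - 5q_W - (3/2)(q_T) = 0.
Rearranging gives the reaction functions q_T = (344 - (3/2)q_W)/9 and q_W = (274 - (3/2)q_T)/5.
Solving the pair: q_T = 30.6199, q_W = 45.6140.
Price P = 434 - (3/2)·76.2339 = 319.6491.
Talus's profit: 319.6491·30.6199 - 90·30.6199 - 3·30.6199² = 4219.0976.

4219.10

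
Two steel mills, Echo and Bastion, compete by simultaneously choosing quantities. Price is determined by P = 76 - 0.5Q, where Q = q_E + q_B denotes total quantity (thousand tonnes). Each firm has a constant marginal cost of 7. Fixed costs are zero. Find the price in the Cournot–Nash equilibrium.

30

Each firm earns π_i = (76 - 0.5Q)q_i - 7q_i.
Setting ∂π_i/∂q_i = 0 with rivals' quantities fixed: 69 - q_i - (1/2)q_j = 0.
With identical firms every q_j equals q_i, so q_j = q_i and 69 = (3/2)q_i, giving q_i = 46.
Total output Q = 92, so price P = 76 - (1/2)·92 = 30.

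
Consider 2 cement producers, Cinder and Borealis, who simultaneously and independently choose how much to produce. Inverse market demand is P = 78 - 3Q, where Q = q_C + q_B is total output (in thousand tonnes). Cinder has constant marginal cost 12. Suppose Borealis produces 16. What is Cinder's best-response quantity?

With the rival's output fixed at 16, Cinder's profit is π_C = (78 - 3·16 - 3q_C)q_C - (12q_C) = (30 - 3q_C)q_C - (12q_C).
∂π_C/∂q_C = 18 - 6q_C = 0, so q_C = 3.

3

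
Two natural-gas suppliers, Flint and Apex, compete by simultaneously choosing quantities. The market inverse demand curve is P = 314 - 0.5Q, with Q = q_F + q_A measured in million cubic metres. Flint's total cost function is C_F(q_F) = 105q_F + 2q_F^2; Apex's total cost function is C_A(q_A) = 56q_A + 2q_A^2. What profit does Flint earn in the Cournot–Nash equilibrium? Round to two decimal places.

3424.37

Flint's profit: π_F = (314 - 0.5Q)q_F - (105q_F + 2q_F²). Setting ∂π_F/∂q_F = 0: 209 - 5q_F - (1/2)(q_A) = 0.
Apex's profit: π_A = (314 - 0.5Q)q_A - (56q_A + 2q_A²). Setting ∂π_A/∂q_A = 0: 258 - 5q_A - (1/2)(q_F) = 0.
So q_F = (209 - (1/2)q_A)/5 and q_A = (258 - (1/2)q_F)/5.
Solving the pair: q_F = 37.0101, q_A = 47.8990.
Price P = 314 - (1/2)·(934/11) = 271.5455.
Flint's profit: 271.5455·37.0101 - 105·37.0101 - 2·37.0101² = 3424.3689.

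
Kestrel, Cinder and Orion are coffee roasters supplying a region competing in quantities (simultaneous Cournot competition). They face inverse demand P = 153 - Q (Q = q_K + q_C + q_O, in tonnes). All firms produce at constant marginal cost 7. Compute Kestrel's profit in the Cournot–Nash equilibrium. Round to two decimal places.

Each firm earns π_i = (153 - Q)q_i - 7q_i.
First-order condition (treating rivals' output as given): 146 - 2q_i - Σ_{j≠i} q_j = 0.
With identical firms every q_j equals q_i, so Σ_{j≠i} q_j = 2q_i and 146 = 4q_i, giving q_i = 73/2.
Price P = 153 - 219/2 = 87/2.
Kestrel's profit: (87/2 - 7)·(73/2) = 1332.2500.

1332.25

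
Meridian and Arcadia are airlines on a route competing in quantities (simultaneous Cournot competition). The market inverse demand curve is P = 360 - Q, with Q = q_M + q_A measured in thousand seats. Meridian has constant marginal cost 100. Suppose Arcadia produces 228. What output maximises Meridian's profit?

With the rival's output fixed at 228, Meridian's profit is π_M = (360 - 228 - q_M)q_M - (100q_M) = (132 - q_M)q_M - (100q_M).
∂π_M/∂q_M = 32 - 2q_M = 0, so q_M = 16.

16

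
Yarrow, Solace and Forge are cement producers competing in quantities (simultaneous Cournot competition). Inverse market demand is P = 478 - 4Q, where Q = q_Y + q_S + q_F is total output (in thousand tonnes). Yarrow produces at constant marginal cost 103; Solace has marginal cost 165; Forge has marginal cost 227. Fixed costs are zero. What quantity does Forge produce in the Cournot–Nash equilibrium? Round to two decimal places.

4.06

Yarrow's profit: π_Y = (478 - 4Q)q_Y - (103q_Y). Setting ∂π_Y/∂q_Y = 0: 375 - 8q_Y - 4(q_S + q_F) = 0.
Solace's first-order condition: 313 - 8q_S - 4(q_Y + q_F) = 0.
Forge's first-order condition: 251 - 8q_F - 4(q_Y + q_S) = 0.
Adding the 3 first-order conditions: 939 − 16Q = 0, so Q = 939/16.
Back-substituting: q_Y = (375 − 939/4)/4 = 561/16, q_S = (313 − 939/4)/4 = 313/16, q_F = (251 − 939/4)/4 = 65/16.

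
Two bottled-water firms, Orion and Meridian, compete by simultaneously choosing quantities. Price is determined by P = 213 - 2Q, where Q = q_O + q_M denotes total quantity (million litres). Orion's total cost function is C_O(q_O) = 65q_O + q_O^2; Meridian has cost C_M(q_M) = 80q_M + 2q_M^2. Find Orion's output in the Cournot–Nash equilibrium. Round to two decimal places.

Orion's profit: π_O = (213 - 2Q)q_O - (65q_O + q_O²). Setting ∂π_O/∂q_O = 0: 148 - 6q_O - 2(q_M) = 0.
Meridian's first-order condition: 133 - 8q_M - 2(q_O) = 0.
So q_O = (148 - 2q_M)/6 and q_M = (133 - 2q_O)/8.
Substituting one into the other gives q_O = 459/22 and q_M = 251/22.

20.86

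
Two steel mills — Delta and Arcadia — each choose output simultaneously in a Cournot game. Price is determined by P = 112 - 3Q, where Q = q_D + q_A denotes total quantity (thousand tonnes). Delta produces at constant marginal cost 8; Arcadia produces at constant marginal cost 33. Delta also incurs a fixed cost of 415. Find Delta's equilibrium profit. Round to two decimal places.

Delta's profit: π_D = (112 - 3Q)q_D - (8q_D). Setting ∂π_D/∂q_D = 0: 104 - 6q_D - 3(q_A) = 0.
Arcadia's profit: π_A = (112 - 3Q)q_A - (33q_A). Setting ∂π_A/∂q_A = 0: 79 - 6q_A - 3(q_D) = 0.
Rearranging gives the reaction functions q_D = (104 - 3q_A)/6 and q_A = (79 - 3q_D)/6.
Solving the pair: q_D = 43/3, q_A = 6.
Price P = 112 - 3·(61/3) = 51.
Delta's profit: (51 - 8)·(43/3) - 415 = 604/3.

201.33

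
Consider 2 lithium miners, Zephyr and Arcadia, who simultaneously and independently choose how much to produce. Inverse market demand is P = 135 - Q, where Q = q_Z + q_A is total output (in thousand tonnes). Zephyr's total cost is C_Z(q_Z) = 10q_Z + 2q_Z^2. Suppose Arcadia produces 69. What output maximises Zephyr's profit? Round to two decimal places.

With the rival's output fixed at 69, Zephyr's profit is π_Z = (135 - 69 - q_Z)q_Z - (10q_Z + 2q_Z²) = (66 - q_Z)q_Z - (10q_Z + 2q_Z²).
∂π_Z/∂q_Z = 56 - 6q_Z = 0, so q_Z = 28/3.

9.33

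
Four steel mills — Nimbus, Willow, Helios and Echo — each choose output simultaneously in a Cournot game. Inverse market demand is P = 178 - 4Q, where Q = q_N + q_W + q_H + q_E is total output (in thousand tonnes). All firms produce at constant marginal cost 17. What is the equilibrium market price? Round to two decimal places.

49.20

Each firm earns π_i = (178 - 4Q)q_i - 17q_i.
Setting ∂π_i/∂q_i = 0 with rivals' quantities fixed: 161 - 8q_i - 4·Σ_{j≠i} q_j = 0.
By symmetry each firm produces the same amount; substituting Σ_{j≠i} q_j = 3q_i yields q_i = 161/20.
Total output Q = 161/5, so price P = 178 - 4·(161/5) = 246/5.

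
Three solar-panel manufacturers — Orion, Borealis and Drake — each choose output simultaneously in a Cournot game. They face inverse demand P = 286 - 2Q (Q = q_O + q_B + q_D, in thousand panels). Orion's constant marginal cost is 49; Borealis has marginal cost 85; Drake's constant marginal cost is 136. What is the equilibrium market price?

Orion's profit: π_O = (286 - 2Q)q_O - (49q_O). Setting ∂π_O/∂q_O = 0: 237 - 4q_O - 2(q_B + q_D) = 0.
Borealis's profit: π_B = (286 - 2Q)q_B - (85q_B). Setting ∂π_B/∂q_B = 0: 201 - 4q_B - 2(q_O + q_D) = 0.
Drake's first-order condition: 150 - 4q_D - 2(q_O + q_B) = 0.
Summing all 3 equations gives 588 − 8Q = 0, hence Q = 147/2.
Back-substituting: q_O = (237 − 147)/2 = 45, q_B = (201 − 147)/2 = 27, q_D = (150 − 147)/2 = 3/2.
Total output Q = 147/2, so price P = 286 - 2·(147/2) = 139.

139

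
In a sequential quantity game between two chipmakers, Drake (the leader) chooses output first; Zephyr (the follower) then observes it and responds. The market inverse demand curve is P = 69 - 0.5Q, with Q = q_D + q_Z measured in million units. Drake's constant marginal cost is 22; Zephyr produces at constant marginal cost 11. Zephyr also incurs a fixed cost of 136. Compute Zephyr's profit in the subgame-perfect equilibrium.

Solve by backward induction. Given q_D, the follower Zephyr maximises π_Z = (69 - (1/2)q_D - (1/2)q_Z)q_Z - 11q_Z.
Follower FOC: 58 - (1/2)q_D - q_Z = 0, so q_Z(q_D) = (58 - (1/2)q_D).
The leader anticipates this reaction. Substituting into P = 69 - 0.5Q gives P = 40 - (1/4)q_D, so π_D = (40 - (1/4)q_D)q_D - 22q_D.
Maximising: ∂π_D/∂q_D = 18 - (1/2)q_D = 0, giving q_D = 36.
Then q_Z = (58 - (1/2)·36) = 40.
Price P = 69 - (1/2)·76 = 31.
Zephyr's profit: (31 - 11)·40 - 136 = 664.

664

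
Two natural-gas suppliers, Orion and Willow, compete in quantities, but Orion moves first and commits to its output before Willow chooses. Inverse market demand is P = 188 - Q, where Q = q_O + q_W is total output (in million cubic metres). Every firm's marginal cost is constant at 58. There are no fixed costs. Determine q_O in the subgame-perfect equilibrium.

65

The follower Willow best-responds to any q_O: π_W = (188 - Q)q_W - 58q_W.
Follower FOC: 130 - q_O - 2q_W = 0, so q_W(q_O) = (130 - q_O)/2.
Orion substitutes q_W(q_O) into its own profit: π_O = q_O(188 - q_O - (130 - q_O)/2) - 58q_O = (123 - (1/2)q_O)q_O - 58q_O.
The leader's first-order condition 65 - q_O = 0 yields q_O = 65.
Then q_W = (130 - 65)/2 = 65/2.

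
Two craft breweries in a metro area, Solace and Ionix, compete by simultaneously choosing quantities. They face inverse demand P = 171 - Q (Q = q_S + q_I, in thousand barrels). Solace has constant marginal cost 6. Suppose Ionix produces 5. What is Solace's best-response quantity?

With the rival's output fixed at 5, Solace's profit is π_S = (171 - 5 - q_S)q_S - (6q_S) = (166 - q_S)q_S - (6q_S).
∂π_S/∂q_S = 160 - 2q_S = 0, so q_S = 80.

80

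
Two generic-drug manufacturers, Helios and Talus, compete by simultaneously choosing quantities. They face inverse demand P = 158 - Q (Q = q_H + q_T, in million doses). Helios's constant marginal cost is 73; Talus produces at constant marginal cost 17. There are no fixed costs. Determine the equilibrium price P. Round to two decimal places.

82.67

Helios's profit: π_H = (158 - Q)q_H - (73q_H). Setting ∂π_H/∂q_H = 0: 85 - 2q_H - (q_T) = 0.
Talus's first-order condition: 141 - 2q_T - (q_H) = 0.
Best responses: q_H = (85 - q_T)/2, q_T = (141 - q_H)/2.
Substituting one into the other gives q_H = 29/3 and q_T = 197/3.
Total output Q = 226/3, so price P = 158 - 226/3 = 248/3.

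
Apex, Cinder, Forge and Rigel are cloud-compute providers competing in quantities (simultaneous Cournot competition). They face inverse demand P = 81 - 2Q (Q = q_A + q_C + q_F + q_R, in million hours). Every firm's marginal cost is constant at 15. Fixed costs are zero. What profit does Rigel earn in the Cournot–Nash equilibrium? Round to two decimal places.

A representative firm's profit is π_i = q_i(81 - 2Q) - 15q_i.
First-order condition (treating rivals' output as given): 66 - 4q_i - 2·Σ_{j≠i} q_j = 0.
With identical firms every q_j equals q_i, so Σ_{j≠i} q_j = 3q_i and 66 = 10q_i, giving q_i = 33/5.
Price P = 81 - 2·(132/5) = 141/5.
Rigel's profit: (141/5 - 15)·(33/5) = 87.1200.

87.12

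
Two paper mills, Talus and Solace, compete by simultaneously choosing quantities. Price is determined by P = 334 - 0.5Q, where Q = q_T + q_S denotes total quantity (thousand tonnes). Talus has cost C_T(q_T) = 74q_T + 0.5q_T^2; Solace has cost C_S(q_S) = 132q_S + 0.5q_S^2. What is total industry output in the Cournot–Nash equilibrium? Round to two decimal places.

184.80

Talus's profit: π_T = (334 - 0.5Q)q_T - (74q_T + (1/2)q_T²). Setting ∂π_T/∂q_T = 0: 260 - 2q_T - (1/2)(q_S) = 0.
Solace's profit: π_S = (334 - 0.5Q)q_S - (132q_S + (1/2)q_S²). Setting ∂π_S/∂q_S = 0: 202 - 2q_S - (1/2)(q_T) = 0.
Rearranging gives the reaction functions q_T = (260 - (1/2)q_S)/2 and q_S = (202 - (1/2)q_T)/2.
Solving the pair: q_T = 1676/15, q_S = 1096/15.
Total output Q = 1676/15 + 1096/15 = 924/5.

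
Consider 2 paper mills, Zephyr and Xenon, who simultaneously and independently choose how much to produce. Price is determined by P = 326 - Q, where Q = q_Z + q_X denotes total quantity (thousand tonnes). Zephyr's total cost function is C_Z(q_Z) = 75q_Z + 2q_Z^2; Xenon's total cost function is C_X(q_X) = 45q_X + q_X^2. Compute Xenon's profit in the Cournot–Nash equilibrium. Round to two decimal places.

Zephyr's profit: π_Z = (326 - Q)q_Z - (75q_Z + 2q_Z²). Setting ∂π_Z/∂q_Z = 0: 251 - 6q_Z - (q_X) = 0.
Xenon's profit: π_X = (326 - Q)q_X - (45q_X + q_X²). Setting ∂π_X/∂q_X = 0: 281 - 4q_X - (q_Z) = 0.
Rearranging gives the reaction functions q_Z = (251 - q_X)/6 and q_X = (281 - q_Z)/4.
Solving the pair: q_Z = 723/23, q_X = 1435/23.
Price P = 326 - 93.8261 = 232.1739.
Xenon's profit: 232.1739·(1435/23) - 45·(1435/23) - (1435/23)² = 7785.3497.

7785.35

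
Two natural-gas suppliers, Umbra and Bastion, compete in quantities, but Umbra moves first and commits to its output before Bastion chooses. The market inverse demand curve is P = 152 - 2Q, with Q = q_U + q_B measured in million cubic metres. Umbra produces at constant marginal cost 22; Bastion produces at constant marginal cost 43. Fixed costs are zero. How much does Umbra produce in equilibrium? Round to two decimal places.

Solve by backward induction. Given q_U, the follower Bastion maximises π_B = (152 - 2q_U - 2q_B)q_B - 43q_B.
Follower FOC: 109 - 2q_U - 4q_B = 0, so q_B(q_U) = (109 - 2q_U)/4.
The leader anticipates this reaction. Substituting into P = 152 - 2Q gives P = 195/2 - q_U, so π_U = (195/2 - q_U)q_U - 22q_U.
Leader FOC: 151/2 - 2q_U = 0, so q_U = 151/4.
Then q_B = (109 - 2·(151/4))/4 = 67/8.

37.75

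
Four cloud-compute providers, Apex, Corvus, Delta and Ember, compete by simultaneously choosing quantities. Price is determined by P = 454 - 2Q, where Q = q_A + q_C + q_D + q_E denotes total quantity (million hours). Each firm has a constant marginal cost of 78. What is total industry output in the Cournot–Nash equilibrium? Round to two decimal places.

150.40

A representative firm's profit is π_i = q_i(454 - 2Q) - 78q_i.
First-order condition (treating rivals' output as given): 376 - 4q_i - 2·Σ_{j≠i} q_j = 0.
By symmetry each firm produces the same amount; substituting Σ_{j≠i} q_j = 3q_i yields q_i = 376/10 = 188/5.
Total output Q = 188/5 + 188/5 + 188/5 + 188/5 = 752/5.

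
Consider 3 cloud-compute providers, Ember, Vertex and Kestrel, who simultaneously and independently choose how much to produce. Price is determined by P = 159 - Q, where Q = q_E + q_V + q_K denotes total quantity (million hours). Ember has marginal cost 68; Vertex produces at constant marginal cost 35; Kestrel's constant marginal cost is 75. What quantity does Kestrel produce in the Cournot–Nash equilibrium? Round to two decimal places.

9.25

Ember's profit: π_E = (159 - Q)q_E - (68q_E). Setting ∂π_E/∂q_E = 0: 91 - 2q_E - (q_V + q_K) = 0.
Vertex's profit: π_V = (159 - Q)q_V - (35q_V). Setting ∂π_V/∂q_V = 0: 124 - 2q_V - (q_E + q_K) = 0.
Kestrel's first-order condition: 84 - 2q_K - (q_E + q_V) = 0.
Summing all 3 equations gives 299 − 4Q = 0, hence Q = 299/4.
Back-substituting: q_E = (91 − 299/4) = 65/4, q_V = (124 − 299/4) = 197/4, q_K = (84 − 299/4) = 37/4.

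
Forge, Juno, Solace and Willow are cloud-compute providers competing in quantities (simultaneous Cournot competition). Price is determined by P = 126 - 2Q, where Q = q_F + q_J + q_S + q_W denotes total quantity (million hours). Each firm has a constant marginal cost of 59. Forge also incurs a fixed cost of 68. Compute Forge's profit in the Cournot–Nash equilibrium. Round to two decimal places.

21.78

Each firm earns π_i = (126 - 2Q)q_i - 59q_i.
Setting ∂π_i/∂q_i = 0 with rivals' quantities fixed: 67 - 4q_i - 2·Σ_{j≠i} q_j = 0.
With identical firms every q_j equals q_i, so Σ_{j≠i} q_j = 3q_i and 67 = 10q_i, giving q_i = 67/10.
Price P = 126 - 2·(134/5) = 362/5.
Forge's profit: (362/5 - 59)·(67/10) - 68 = 1089/50.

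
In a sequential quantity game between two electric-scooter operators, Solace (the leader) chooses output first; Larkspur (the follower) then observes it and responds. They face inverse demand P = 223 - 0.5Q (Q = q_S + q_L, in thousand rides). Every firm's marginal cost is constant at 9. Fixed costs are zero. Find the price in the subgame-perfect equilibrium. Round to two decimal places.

62.50

The follower Larkspur best-responds to any q_S: π_L = (223 - 0.5Q)q_L - 9q_L.
Follower FOC: 214 - (1/2)q_S - q_L = 0, so q_L(q_S) = (214 - (1/2)q_S).
Solace substitutes q_L(q_S) into its own profit: π_S = q_S(223 - (1/2)q_S - (214 - (1/2)q_S)/2) - 9q_S = (116 - (1/4)q_S)q_S - 9q_S.
The leader's first-order condition 107 - (1/2)q_S = 0 yields q_S = 214.
Then q_L = (214 - (1/2)·214) = 107.
Total output Q = 321, so price P = 223 - (1/2)·321 = 125/2.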